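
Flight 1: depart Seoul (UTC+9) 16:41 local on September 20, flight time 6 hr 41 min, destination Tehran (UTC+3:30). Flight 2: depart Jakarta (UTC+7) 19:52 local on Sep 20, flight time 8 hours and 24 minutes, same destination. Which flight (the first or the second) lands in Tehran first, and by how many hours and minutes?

Flight 1 in UTC: 16:41 − 9:00 = 07:41 on Sep 20.
+6 hours 41 minutes → arrive 14:22 UTC on Sep 20.
Flight 2 in UTC: 19:52 − 7:00 = 12:52 on Sep 20.
+8 hours 24 minutes → arrive 21:16 UTC on Sep 20.
Flight 1 lands earlier by 6 hours 54 minutes.

the first, by 6 hours 54 minutes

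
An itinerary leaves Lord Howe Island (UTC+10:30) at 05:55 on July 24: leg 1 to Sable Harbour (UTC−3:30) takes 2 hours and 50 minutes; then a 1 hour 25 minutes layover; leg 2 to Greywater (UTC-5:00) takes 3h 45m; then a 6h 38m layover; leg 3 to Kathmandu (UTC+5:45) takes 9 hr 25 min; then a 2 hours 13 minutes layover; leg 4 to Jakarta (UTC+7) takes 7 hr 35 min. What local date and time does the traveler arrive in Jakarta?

Convert departure to UTC: 05:55 − 10:30 = 19:25 UTC on Jul 23.
Add 2 hours and 50 minutes leg 1 → 22:15 UTC.
Add 1 hour 25 minutes layover in Sable Harbour → 23:40 UTC.
Add 3 hours 45 minutes leg 2 → 03:25 UTC (Jul 24).
Add 6 hours and 38 minutes layover in Greywater → 10:03 UTC.
Add 9 hours 25 minutes leg 3 → 19:28 UTC.
Add 2 hours and 13 minutes layover in Kathmandu → 21:41 UTC.
Add 7 hours and 35 minutes leg 4 → 05:16 UTC (Jul 25).
Jakarta is UTC+7:00, so local arrival = 05:16 + 7:00 = 12:16 on Jul 25.

12:16 on Jul 25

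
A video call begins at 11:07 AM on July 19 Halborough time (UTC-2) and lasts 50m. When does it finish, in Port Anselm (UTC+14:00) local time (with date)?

Convert start to UTC: 11:07 AM + 2:00 = 1:07 PM UTC on Jul 19.
Add 50 minutes duration → 1:57 PM UTC.
Port Anselm is UTC+14:00, so local end time = 1:57 PM + 14:00 = 3:57 AM on Jul 20.

3:57 AM on July 20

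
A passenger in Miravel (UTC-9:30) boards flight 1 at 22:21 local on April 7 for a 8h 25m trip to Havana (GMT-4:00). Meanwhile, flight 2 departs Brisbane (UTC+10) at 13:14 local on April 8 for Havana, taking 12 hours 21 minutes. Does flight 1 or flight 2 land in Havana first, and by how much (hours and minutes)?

Flight 1 in UTC: 22:21 + 9:30 = 07:51 on Apr 8.
+8 hours 25 minutes → arrive 16:16 UTC on Apr 8.
Flight 2 in UTC: 13:14 − 10:00 = 03:14 on Apr 8.
+12 hours 21 minutes → arrive 15:35 UTC on Apr 8.
Flight 2 lands earlier by 41 minutes.

the second, by 41 minutes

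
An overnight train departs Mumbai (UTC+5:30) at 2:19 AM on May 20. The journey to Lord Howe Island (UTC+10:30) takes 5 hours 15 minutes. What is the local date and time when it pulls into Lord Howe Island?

Convert departure to UTC: 2:19 AM − 5:30 = 8:49 PM UTC on May 19.
Add 5 hours and 15 minutes travel time → 2:04 AM UTC (May 20).
Lord Howe Island is UTC+10:30, so local arrival = 2:04 AM + 10:30 = 12:34 PM on May 20.

12:34 PM on May 20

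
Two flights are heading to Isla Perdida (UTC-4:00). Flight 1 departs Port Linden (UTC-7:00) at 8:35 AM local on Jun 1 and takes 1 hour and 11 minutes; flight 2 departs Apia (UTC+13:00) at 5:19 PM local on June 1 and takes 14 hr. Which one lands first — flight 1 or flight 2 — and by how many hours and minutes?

the first, by 1 hour 33 minutes

Flight 1 in UTC: 8:35 AM + 7:00 = 3:35 PM on Jun 1.
+1 hour and 11 minutes → arrive 4:46 PM UTC on Jun 1.
Flight 2 in UTC: 5:19 PM − 13:00 = 4:19 AM on Jun 1.
+14 hours → arrive 6:19 PM UTC on Jun 1.
Flight 1 lands earlier by 1 hour 33 minutes.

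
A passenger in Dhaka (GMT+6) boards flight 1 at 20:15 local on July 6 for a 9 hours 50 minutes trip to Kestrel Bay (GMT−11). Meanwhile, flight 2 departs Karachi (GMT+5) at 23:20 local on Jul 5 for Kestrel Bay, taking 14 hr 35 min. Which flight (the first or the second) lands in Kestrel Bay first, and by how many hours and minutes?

the second, by 15 hours 10 minutes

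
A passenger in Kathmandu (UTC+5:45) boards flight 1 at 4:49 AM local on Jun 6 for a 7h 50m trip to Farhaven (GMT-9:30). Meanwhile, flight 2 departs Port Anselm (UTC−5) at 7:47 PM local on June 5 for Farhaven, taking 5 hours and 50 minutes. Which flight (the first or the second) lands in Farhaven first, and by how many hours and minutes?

the second, by 17 minutes

Flight 1 in UTC: 4:49 AM − 5:45 = 11:04 PM on Jun 5.
+7 hours and 50 minutes → arrive 6:54 AM UTC on Jun 6.
Flight 2 in UTC: 7:47 PM + 5:00 = 12:47 AM on Jun 6.
+5 hours 50 minutes → arrive 6:37 AM UTC on Jun 6.
Flight 2 lands earlier by 17 minutes.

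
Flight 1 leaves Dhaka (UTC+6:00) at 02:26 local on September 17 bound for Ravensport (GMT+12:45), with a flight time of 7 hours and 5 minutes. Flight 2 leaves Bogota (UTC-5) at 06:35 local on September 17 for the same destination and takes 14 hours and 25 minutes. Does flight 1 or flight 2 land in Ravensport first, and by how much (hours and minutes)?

Flight 1 in UTC: 02:26 − 6:00 = 20:26 on Sep 16.
+7 hours 5 minutes → arrive 03:31 UTC on Sep 17.
Flight 2 in UTC: 06:35 + 5:00 = 11:35 on Sep 17.
+14 hours and 25 minutes → arrive 02:00 UTC on Sep 18.
Flight 1 lands earlier by 22 hours 29 minutes.

the first, by 22 hours 29 minutes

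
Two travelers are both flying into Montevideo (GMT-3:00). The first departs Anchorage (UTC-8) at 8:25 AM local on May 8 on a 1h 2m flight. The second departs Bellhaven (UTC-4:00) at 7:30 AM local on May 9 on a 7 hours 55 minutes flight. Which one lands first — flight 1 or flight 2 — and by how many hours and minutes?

the first, by 25 hours 58 minutes

Flight 1 in UTC: 8:25 AM + 8:00 = 4:25 PM on May 8.
+1 hour and 2 minutes → arrive 5:27 PM UTC on May 8.
Flight 2 in UTC: 7:30 AM + 4:00 = 11:30 AM on May 9.
+7 hours 55 minutes → arrive 7:25 PM UTC on May 9.
Flight 1 lands earlier by 25 hours 58 minutes.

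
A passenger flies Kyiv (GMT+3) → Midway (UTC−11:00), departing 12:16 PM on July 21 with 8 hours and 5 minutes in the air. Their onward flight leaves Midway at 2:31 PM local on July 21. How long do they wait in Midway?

Convert departure to UTC: 12:16 PM − 3:00 = 9:16 AM UTC on Jul 21.
Add 8 hours 5 minutes flight time → 5:21 PM UTC.
Midway is UTC−11:00, so local arrival = 5:21 PM − 11:00 = 6:21 AM on Jul 21.
Layover = 2:31 PM − 6:21 AM = 8 hours 10 minutes.

8 hours 10 minutes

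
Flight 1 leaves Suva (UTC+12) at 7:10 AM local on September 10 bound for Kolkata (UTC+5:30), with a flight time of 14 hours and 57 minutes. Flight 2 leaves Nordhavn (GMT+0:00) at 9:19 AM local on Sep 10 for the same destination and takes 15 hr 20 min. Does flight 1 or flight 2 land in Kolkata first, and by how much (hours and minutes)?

the first, by 14 hours 32 minutes

Flight 1 in UTC: 7:10 AM − 12:00 = 7:10 PM on Sep 9.
+14 hours and 57 minutes → arrive 10:07 AM UTC on Sep 10.
Flight 2 departs at 9:19 AM UTC (Sep 10).
+15 hours and 20 minutes → arrive 12:39 AM UTC on Sep 11.
Flight 1 lands earlier by 14 hours 32 minutes.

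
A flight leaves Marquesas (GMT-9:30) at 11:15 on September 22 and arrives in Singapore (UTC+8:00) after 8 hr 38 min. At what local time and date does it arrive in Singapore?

13:23 on Sep 23

Convert departure to UTC: 11:15 + 9:30 = 20:45 UTC on Sep 22.
Add 8 hours 38 minutes travel time → 05:23 UTC (Sep 23).
Singapore is UTC+8:00, so local arrival = 05:23 + 8:00 = 13:23 on Sep 23.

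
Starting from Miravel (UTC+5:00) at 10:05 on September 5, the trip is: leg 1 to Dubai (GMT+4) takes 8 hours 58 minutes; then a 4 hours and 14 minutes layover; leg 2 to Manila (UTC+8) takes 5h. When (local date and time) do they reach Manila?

07:17 on Sep 6

Convert departure to UTC: 10:05 − 5:00 = 05:05 UTC on Sep 5.
Add 8 hours 58 minutes leg 1 → 14:03 UTC.
Add 4 hours 14 minutes layover in Dubai → 18:17 UTC.
Add 5 hours leg 2 → 23:17 UTC.
Manila is UTC+8:00, so local arrival = 23:17 + 8:00 = 07:17 on Sep 6.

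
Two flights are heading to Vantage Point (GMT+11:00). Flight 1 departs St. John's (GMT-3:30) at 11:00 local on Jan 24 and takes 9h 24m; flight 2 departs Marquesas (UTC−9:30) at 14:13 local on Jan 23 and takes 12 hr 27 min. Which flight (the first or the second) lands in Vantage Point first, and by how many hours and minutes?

the second, by 11 hours 44 minutes

Flight 1 in UTC: 11:00 + 3:30 = 14:30 on Jan 24.
+9 hours 24 minutes → arrive 23:54 UTC on Jan 24.
Flight 2 in UTC: 14:13 + 9:30 = 23:43 on Jan 23.
+12 hours 27 minutes → arrive 12:10 UTC on Jan 24.
Flight 2 lands earlier by 11 hours 44 minutes.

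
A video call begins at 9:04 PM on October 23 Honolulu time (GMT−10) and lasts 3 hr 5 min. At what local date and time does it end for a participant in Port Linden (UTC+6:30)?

4:39 PM on October 24

Port Linden is 16:30 ahead of Honolulu.
After 3 hours 5 minutes it is 12:09 AM (Oct 24) in Honolulu.
Shift by the zone difference: 12:09 AM + 16:30 = 4:39 PM on Oct 24 in Port Linden.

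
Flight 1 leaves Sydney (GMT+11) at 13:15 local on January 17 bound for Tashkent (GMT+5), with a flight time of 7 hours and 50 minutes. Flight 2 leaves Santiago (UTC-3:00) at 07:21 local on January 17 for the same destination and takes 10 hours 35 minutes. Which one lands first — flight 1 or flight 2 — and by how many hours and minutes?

Flight 1 in UTC: 13:15 − 11:00 = 02:15 on Jan 17.
+7 hours 50 minutes → arrive 10:05 UTC on Jan 17.
Flight 2 in UTC: 07:21 + 3:00 = 10:21 on Jan 17.
+10 hours 35 minutes → arrive 20:56 UTC on Jan 17.
Flight 1 lands earlier by 10 hours 51 minutes.

the first, by 10 hours 51 minutes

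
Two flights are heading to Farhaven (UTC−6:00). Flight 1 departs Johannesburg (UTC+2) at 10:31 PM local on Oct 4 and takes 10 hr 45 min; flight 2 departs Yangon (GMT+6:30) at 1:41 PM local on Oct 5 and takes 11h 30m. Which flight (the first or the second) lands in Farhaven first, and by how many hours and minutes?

Flight 1 in UTC: 10:31 PM − 2:00 = 8:31 PM on Oct 4.
+10 hours 45 minutes → arrive 7:16 AM UTC on Oct 5.
Flight 2 in UTC: 1:41 PM − 6:30 = 7:11 AM on Oct 5.
+11 hours and 30 minutes → arrive 6:41 PM UTC on Oct 5.
Flight 1 lands earlier by 11 hours 25 minutes.

the first, by 11 hours 25 minutes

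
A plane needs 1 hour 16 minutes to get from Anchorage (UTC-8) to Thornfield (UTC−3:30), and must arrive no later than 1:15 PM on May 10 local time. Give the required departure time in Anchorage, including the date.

7:29 AM on May 10

Target arrival in UTC: 1:15 PM + 3:30 = 4:45 PM on May 10.
Subtract 1 hour 16 minutes → departure 3:29 PM UTC on May 10.
Anchorage is UTC−8:00: 3:29 PM − 8:00 = 7:29 AM on May 10.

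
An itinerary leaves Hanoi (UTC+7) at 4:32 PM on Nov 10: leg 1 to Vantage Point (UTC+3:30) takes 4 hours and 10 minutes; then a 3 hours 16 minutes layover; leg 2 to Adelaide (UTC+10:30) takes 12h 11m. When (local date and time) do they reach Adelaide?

Convert departure to UTC: 4:32 PM − 7:00 = 9:32 AM UTC on Nov 10.
Add 4 hours and 10 minutes leg 1 → 1:42 PM UTC.
Add 3 hours and 16 minutes layover in Vantage Point → 4:58 PM UTC.
Add 12 hours and 11 minutes leg 2 → 5:09 AM UTC (Nov 11).
Adelaide is UTC+10:30, so local arrival = 5:09 AM + 10:30 = 3:39 PM on Nov 11.

3:39 PM on Nov 11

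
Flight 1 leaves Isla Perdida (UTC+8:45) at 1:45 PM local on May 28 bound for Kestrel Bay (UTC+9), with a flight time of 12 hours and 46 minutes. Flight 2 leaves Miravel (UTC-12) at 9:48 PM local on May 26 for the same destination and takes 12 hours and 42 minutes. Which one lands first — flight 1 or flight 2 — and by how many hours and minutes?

the second, by 19 hours 16 minutes

Flight 1 in UTC: 1:45 PM − 8:45 = 5:00 AM on May 28.
+12 hours 46 minutes → arrive 5:46 PM UTC on May 28.
Flight 2 in UTC: 9:48 PM + 12:00 = 9:48 AM on May 27.
+12 hours 42 minutes → arrive 10:30 PM UTC on May 27.
Flight 2 lands earlier by 19 hours 16 minutes.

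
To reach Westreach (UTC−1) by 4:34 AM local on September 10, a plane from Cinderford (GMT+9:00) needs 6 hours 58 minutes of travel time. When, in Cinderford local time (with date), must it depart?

7:36 AM on Sep 10

Target arrival in UTC: 4:34 AM + 1:00 = 5:34 AM on Sep 10.
Subtract 6 hours 58 minutes → departure 10:36 PM UTC on Sep 9.
Cinderford is UTC+9:00: 10:36 PM + 9:00 = 7:36 AM on Sep 10.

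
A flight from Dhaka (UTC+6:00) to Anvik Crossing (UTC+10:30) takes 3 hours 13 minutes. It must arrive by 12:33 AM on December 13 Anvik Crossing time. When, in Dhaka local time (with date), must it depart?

4:50 PM on Dec 12

Target arrival in UTC: 12:33 AM − 10:30 = 2:03 PM on Dec 12.
Subtract 3 hours and 13 minutes → departure 10:50 AM UTC on Dec 12.
Dhaka is UTC+6:00: 10:50 AM + 6:00 = 4:50 PM on Dec 12.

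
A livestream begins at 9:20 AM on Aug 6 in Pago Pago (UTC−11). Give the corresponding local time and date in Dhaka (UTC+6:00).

Dhaka is 17:00 ahead of Pago Pago.
Shift by the zone difference: 9:20 AM + 17:00 = 2:20 AM on Aug 7 in Dhaka.

2:20 AM on August 7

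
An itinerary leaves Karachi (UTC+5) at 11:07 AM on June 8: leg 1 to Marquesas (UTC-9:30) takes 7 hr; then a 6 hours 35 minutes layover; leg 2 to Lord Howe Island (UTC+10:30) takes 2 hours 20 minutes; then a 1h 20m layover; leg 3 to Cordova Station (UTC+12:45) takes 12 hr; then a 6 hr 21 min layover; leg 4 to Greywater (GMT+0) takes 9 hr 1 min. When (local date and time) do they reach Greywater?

2:44 AM on Jun 10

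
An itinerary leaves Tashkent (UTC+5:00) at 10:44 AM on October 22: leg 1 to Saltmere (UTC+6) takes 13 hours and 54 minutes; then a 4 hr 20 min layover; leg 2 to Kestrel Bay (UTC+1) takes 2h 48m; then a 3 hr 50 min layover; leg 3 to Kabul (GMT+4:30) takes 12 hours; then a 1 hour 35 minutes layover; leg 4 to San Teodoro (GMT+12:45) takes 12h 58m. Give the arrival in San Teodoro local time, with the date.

9:54 PM on October 24

Convert departure to UTC: 10:44 AM − 5:00 = 5:44 AM UTC on Oct 22.
Add 13 hours 54 minutes leg 1 → 7:38 PM UTC.
Add 4 hours and 20 minutes layover in Saltmere → 11:58 PM UTC.
Add 2 hours 48 minutes leg 2 → 2:46 AM UTC (Oct 23).
Add 3 hours 50 minutes layover in Kestrel Bay → 6:36 AM UTC.
Add 12 hours leg 3 → 6:36 PM UTC.
Add 1 hour and 35 minutes layover in Kabul → 8:11 PM UTC.
Add 12 hours and 58 minutes leg 4 → 9:09 AM UTC (Oct 24).
San Teodoro is UTC+12:45, so local arrival = 9:09 AM + 12:45 = 9:54 PM on Oct 24.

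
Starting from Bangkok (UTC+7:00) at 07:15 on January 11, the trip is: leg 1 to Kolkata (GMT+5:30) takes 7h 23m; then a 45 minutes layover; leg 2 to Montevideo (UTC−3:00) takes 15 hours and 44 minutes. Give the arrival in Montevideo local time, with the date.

21:07 on January 11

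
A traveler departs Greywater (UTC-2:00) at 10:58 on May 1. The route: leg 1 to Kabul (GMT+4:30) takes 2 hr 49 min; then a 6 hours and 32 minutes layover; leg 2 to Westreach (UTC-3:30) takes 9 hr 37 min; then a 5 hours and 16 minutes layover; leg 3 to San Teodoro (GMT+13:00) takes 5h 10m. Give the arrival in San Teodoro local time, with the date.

07:22 on May 3

Convert departure to UTC: 10:58 + 2:00 = 12:58 UTC on May 1.
Add 2 hours and 49 minutes leg 1 → 15:47 UTC.
Add 6 hours and 32 minutes layover in Kabul → 22:19 UTC.
Add 9 hours 37 minutes leg 2 → 07:56 UTC (May 2).
Add 5 hours 16 minutes layover in Westreach → 13:12 UTC.
Add 5 hours and 10 minutes leg 3 → 18:22 UTC.
San Teodoro is UTC+13:00, so local arrival = 18:22 + 13:00 = 07:22 on May 3.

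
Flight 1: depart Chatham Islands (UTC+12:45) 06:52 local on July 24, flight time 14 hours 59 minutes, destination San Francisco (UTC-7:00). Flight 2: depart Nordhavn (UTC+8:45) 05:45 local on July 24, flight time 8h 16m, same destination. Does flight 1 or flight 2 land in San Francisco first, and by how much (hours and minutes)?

the second, by 3 hours 50 minutes

Flight 1 in UTC: 06:52 − 12:45 = 18:07 on Jul 23.
+14 hours 59 minutes → arrive 09:06 UTC on Jul 24.
Flight 2 in UTC: 05:45 − 8:45 = 21:00 on Jul 23.
+8 hours 16 minutes → arrive 05:16 UTC on Jul 24.
Flight 2 lands earlier by 3 hours 50 minutes.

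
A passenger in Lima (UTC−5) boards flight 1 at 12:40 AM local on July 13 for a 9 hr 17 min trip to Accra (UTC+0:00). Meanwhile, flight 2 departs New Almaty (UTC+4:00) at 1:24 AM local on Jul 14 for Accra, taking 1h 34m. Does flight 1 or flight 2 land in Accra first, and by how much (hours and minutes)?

Flight 1 in UTC: 12:40 AM + 5:00 = 5:40 AM on Jul 13.
+9 hours and 17 minutes → arrive 2:57 PM UTC on Jul 13.
Flight 2 in UTC: 1:24 AM − 4:00 = 9:24 PM on Jul 13.
+1 hour and 34 minutes → arrive 10:58 PM UTC on Jul 13.
Flight 1 lands earlier by 8 hours 1 minute.

the first, by 8 hours 1 minute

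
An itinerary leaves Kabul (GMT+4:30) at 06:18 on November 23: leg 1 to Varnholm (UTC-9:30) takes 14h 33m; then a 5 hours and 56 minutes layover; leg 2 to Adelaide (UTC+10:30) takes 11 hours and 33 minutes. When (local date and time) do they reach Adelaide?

Convert departure to UTC: 06:18 − 4:30 = 01:48 UTC on Nov 23.
Add 14 hours 33 minutes leg 1 → 16:21 UTC.
Add 5 hours and 56 minutes layover in Varnholm → 22:17 UTC.
Add 11 hours 33 minutes leg 2 → 09:50 UTC (Nov 24).
Adelaide is UTC+10:30, so local arrival = 09:50 + 10:30 = 20:20 on Nov 24.

20:20 on November 24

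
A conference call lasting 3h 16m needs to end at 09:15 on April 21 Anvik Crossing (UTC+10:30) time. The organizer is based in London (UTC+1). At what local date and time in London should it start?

Target end time in UTC: 09:15 − 10:30 = 22:45 on Apr 20.
Subtract 3 hours 16 minutes → start 19:29 UTC on Apr 20.
London is UTC+1:00: 19:29 + 1:00 = 20:29 on Apr 20.

20:29 on Apr 20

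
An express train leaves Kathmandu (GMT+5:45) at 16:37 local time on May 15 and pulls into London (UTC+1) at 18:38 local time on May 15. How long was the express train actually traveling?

London is 4:45 behind Kathmandu.
Clock-face elapsed time (ignoring zones) is 2 hours 1 minute.
Actual elapsed = 2 hours 1 minute + 4:45 = 6 hours 46 minutes.

6 hours 46 minutes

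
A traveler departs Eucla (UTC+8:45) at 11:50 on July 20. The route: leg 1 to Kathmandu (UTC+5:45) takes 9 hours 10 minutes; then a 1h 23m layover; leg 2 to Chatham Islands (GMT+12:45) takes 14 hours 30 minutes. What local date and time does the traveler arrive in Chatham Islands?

16:53 on Jul 21

Convert departure to UTC: 11:50 − 8:45 = 03:05 UTC on Jul 20.
Add 9 hours 10 minutes leg 1 → 12:15 UTC.
Add 1 hour 23 minutes layover in Kathmandu → 13:38 UTC.
Add 14 hours 30 minutes leg 2 → 04:08 UTC (Jul 21).
Chatham Islands is UTC+12:45, so local arrival = 04:08 + 12:45 = 16:53 on Jul 21.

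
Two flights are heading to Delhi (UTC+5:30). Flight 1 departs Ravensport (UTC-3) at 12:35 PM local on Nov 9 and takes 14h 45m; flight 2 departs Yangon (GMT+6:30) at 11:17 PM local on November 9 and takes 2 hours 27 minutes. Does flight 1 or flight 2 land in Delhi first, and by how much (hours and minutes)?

Flight 1 in UTC: 12:35 PM + 3:00 = 3:35 PM on Nov 9.
+14 hours 45 minutes → arrive 6:20 AM UTC on Nov 10.
Flight 2 in UTC: 11:17 PM − 6:30 = 4:47 PM on Nov 9.
+2 hours 27 minutes → arrive 7:14 PM UTC on Nov 9.
Flight 2 lands earlier by 11 hours 6 minutes.

the second, by 11 hours 6 minutes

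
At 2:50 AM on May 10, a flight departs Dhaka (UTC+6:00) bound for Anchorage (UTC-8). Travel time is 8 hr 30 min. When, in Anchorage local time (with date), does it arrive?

Convert departure to UTC: 2:50 AM − 6:00 = 8:50 PM UTC on May 9.
Add 8 hours 30 minutes travel time → 5:20 AM UTC (May 10).
Anchorage is UTC−8:00, so local arrival = 5:20 AM − 8:00 = 9:20 PM on May 9.

9:20 PM on May 9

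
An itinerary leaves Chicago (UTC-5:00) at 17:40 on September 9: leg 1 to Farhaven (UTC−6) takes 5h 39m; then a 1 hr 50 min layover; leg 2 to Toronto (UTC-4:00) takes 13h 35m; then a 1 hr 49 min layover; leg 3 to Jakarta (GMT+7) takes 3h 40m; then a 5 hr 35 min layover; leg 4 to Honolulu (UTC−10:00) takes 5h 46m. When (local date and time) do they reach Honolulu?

02:34 on September 11

Convert departure to UTC: 17:40 + 5:00 = 22:40 UTC on Sep 9.
Add 5 hours and 39 minutes leg 1 → 04:19 UTC (Sep 10).
Add 1 hour 50 minutes layover in Farhaven → 06:09 UTC.
Add 13 hours 35 minutes leg 2 → 19:44 UTC.
Add 1 hour and 49 minutes layover in Toronto → 21:33 UTC.
Add 3 hours and 40 minutes leg 3 → 01:13 UTC (Sep 11).
Add 5 hours 35 minutes layover in Jakarta → 06:48 UTC.
Add 5 hours and 46 minutes leg 4 → 12:34 UTC.
Honolulu is UTC−10:00, so local arrival = 12:34 − 10:00 = 02:34 on Sep 11.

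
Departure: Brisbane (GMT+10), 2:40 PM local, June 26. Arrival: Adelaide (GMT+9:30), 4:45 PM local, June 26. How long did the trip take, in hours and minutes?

2 hours 35 minutes

Adelaide is 0:30 behind Brisbane.
Clock-face elapsed time (ignoring zones) is 2 hours 5 minutes.
Actual elapsed = 2 hours 5 minutes + 0:30 = 2 hours 35 minutes.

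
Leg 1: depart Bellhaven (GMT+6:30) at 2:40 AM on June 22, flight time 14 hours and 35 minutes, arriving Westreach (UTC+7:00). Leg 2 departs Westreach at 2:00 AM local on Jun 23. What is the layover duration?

8 hours 15 minutes

Convert departure to UTC: 2:40 AM − 6:30 = 8:10 PM UTC on Jun 21.
Add 14 hours 35 minutes flight time → 10:45 AM UTC (Jun 22).
Westreach is UTC+7:00, so local arrival = 10:45 AM + 7:00 = 5:45 PM on Jun 22.
Layover = 2:00 AM − 5:45 PM (+1 day) = 8 hours 15 minutes.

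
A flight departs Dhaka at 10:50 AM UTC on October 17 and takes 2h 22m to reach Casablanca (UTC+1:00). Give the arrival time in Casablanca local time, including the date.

2:12 PM on Oct 17

Departure is given in UTC: 10:50 AM on Oct 17.
Add 2 hours and 22 minutes → 1:12 PM UTC.
Casablanca is UTC+1:00: 1:12 PM + 1:00 = 2:12 PM on Oct 17.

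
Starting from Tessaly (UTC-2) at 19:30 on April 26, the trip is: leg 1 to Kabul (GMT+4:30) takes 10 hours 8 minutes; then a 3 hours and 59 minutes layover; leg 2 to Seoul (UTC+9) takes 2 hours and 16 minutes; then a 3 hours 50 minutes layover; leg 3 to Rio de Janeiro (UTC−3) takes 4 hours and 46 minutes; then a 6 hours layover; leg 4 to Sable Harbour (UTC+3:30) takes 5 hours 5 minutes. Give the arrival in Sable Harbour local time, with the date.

Convert departure to UTC: 19:30 + 2:00 = 21:30 UTC on Apr 26.
Add 10 hours 8 minutes leg 1 → 07:38 UTC (Apr 27).
Add 3 hours 59 minutes layover in Kabul → 11:37 UTC.
Add 2 hours and 16 minutes leg 2 → 13:53 UTC.
Add 3 hours 50 minutes layover in Seoul → 17:43 UTC.
Add 4 hours 46 minutes leg 3 → 22:29 UTC.
Add 6 hours layover in Rio de Janeiro → 04:29 UTC (Apr 28).
Add 5 hours 5 minutes leg 4 → 09:34 UTC.
Sable Harbour is UTC+3:30, so local arrival = 09:34 + 3:30 = 13:04 on Apr 28.

13:04 on April 28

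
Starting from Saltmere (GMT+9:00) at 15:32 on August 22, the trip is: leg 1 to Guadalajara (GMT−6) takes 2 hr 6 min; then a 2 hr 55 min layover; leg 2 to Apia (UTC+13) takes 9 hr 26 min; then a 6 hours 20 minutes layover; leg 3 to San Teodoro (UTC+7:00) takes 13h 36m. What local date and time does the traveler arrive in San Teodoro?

Convert departure to UTC: 15:32 − 9:00 = 06:32 UTC on Aug 22.
Add 2 hours and 6 minutes leg 1 → 08:38 UTC.
Add 2 hours 55 minutes layover in Guadalajara → 11:33 UTC.
Add 9 hours 26 minutes leg 2 → 20:59 UTC.
Add 6 hours 20 minutes layover in Apia → 03:19 UTC (Aug 23).
Add 13 hours and 36 minutes leg 3 → 16:55 UTC.
San Teodoro is UTC+7:00, so local arrival = 16:55 + 7:00 = 23:55 on Aug 23.

23:55 on August 23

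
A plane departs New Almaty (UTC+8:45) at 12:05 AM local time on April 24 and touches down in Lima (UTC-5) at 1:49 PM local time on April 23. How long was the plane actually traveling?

3 hours 29 minutes

Lima is 13:45 behind New Almaty.
Clock-face elapsed time (ignoring zones) is −10 hours 16 minutes.
Actual elapsed = −10 hours 16 minutes + 13:45 = 3 hours 29 minutes.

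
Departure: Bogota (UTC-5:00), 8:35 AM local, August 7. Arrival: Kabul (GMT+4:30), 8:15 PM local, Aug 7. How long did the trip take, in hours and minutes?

Kabul is 9:30 ahead of Bogota.
Clock-face elapsed time (ignoring zones) is 11 hours 40 minutes.
Actual elapsed = 11 hours 40 minutes − 9:30 = 2 hours 10 minutes.

2 hours 10 minutes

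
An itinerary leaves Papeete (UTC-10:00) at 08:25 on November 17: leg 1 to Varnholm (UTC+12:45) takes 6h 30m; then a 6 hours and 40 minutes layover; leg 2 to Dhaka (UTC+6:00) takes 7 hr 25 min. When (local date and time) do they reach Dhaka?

Convert departure to UTC: 08:25 + 10:00 = 18:25 UTC on Nov 17.
Add 6 hours 30 minutes leg 1 → 00:55 UTC (Nov 18).
Add 6 hours and 40 minutes layover in Varnholm → 07:35 UTC.
Add 7 hours and 25 minutes leg 2 → 15:00 UTC.
Dhaka is UTC+6:00, so local arrival = 15:00 + 6:00 = 21:00 on Nov 18.

21:00 on November 18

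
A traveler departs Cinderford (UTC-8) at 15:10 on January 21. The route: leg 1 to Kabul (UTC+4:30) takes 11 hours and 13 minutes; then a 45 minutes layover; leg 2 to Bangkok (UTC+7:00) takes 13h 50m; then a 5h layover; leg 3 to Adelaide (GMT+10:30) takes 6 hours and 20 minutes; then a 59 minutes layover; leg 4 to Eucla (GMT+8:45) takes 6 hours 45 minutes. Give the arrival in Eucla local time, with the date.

04:47 on Jan 24

Convert departure to UTC: 15:10 + 8:00 = 23:10 UTC on Jan 21.
Add 11 hours and 13 minutes leg 1 → 10:23 UTC (Jan 22).
Add 45 minutes layover in Kabul → 11:08 UTC.
Add 13 hours 50 minutes leg 2 → 00:58 UTC (Jan 23).
Add 5 hours layover in Bangkok → 05:58 UTC.
Add 6 hours and 20 minutes leg 3 → 12:18 UTC.
Add 59 minutes layover in Adelaide → 13:17 UTC.
Add 6 hours 45 minutes leg 4 → 20:02 UTC.
Eucla is UTC+8:45, so local arrival = 20:02 + 8:45 = 04:47 on Jan 24.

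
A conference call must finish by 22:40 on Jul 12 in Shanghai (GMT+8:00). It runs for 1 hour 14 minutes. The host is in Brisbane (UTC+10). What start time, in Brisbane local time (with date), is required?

Target end time in UTC: 22:40 − 8:00 = 14:40 on Jul 12.
Subtract 1 hour and 14 minutes → start 13:26 UTC on Jul 12.
Brisbane is UTC+10:00: 13:26 + 10:00 = 23:26 on Jul 12.

23:26 on July 12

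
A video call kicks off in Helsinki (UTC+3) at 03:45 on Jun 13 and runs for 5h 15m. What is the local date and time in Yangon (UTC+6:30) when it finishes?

12:30 on June 13

Convert start to UTC: 03:45 − 3:00 = 00:45 UTC on Jun 13.
Add 5 hours 15 minutes duration → 06:00 UTC.
Yangon is UTC+6:30, so local end time = 06:00 + 6:30 = 12:30 on Jun 13.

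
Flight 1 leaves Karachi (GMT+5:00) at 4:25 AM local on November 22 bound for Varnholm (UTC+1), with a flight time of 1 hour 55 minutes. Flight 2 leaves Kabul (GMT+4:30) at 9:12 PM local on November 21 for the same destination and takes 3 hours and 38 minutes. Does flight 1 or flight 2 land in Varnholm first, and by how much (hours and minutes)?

the second, by 5 hours

Flight 1 in UTC: 4:25 AM − 5:00 = 11:25 PM on Nov 21.
+1 hour and 55 minutes → arrive 1:20 AM UTC on Nov 22.
Flight 2 in UTC: 9:12 PM − 4:30 = 4:42 PM on Nov 21.
+3 hours 38 minutes → arrive 8:20 PM UTC on Nov 21.
Flight 2 lands earlier by 5 hours.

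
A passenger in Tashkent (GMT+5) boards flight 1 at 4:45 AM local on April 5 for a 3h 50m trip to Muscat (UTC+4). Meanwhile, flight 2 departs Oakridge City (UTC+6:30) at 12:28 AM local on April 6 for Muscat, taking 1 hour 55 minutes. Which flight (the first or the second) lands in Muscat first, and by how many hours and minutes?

Flight 1 in UTC: 4:45 AM − 5:00 = 11:45 PM on Apr 4.
+3 hours and 50 minutes → arrive 3:35 AM UTC on Apr 5.
Flight 2 in UTC: 12:28 AM − 6:30 = 5:58 PM on Apr 5.
+1 hour and 55 minutes → arrive 7:53 PM UTC on Apr 5.
Flight 1 lands earlier by 16 hours 18 minutes.

the first, by 16 hours 18 minutes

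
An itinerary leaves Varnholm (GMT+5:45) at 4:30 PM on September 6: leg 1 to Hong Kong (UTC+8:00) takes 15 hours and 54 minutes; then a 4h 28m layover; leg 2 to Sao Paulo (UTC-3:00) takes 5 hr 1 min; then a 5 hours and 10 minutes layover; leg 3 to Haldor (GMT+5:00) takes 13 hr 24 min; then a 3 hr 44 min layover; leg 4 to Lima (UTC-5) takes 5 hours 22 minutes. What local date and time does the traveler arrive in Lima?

10:48 AM on September 8

Convert departure to UTC: 4:30 PM − 5:45 = 10:45 AM UTC on Sep 6.
Add 15 hours and 54 minutes leg 1 → 2:39 AM UTC (Sep 7).
Add 4 hours 28 minutes layover in Hong Kong → 7:07 AM UTC.
Add 5 hours 1 minute leg 2 → 12:08 PM UTC.
Add 5 hours 10 minutes layover in Sao Paulo → 5:18 PM UTC.
Add 13 hours 24 minutes leg 3 → 6:42 AM UTC (Sep 8).
Add 3 hours 44 minutes layover in Haldor → 10:26 AM UTC.
Add 5 hours 22 minutes leg 4 → 3:48 PM UTC.
Lima is UTC−5:00, so local arrival = 3:48 PM − 5:00 = 10:48 AM on Sep 8.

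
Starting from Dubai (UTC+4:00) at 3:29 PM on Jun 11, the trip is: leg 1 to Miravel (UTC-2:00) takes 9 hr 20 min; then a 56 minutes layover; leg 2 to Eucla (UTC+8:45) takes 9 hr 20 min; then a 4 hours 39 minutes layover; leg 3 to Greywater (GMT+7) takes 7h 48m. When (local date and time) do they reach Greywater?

Convert departure to UTC: 3:29 PM − 4:00 = 11:29 AM UTC on Jun 11.
Add 9 hours 20 minutes leg 1 → 8:49 PM UTC.
Add 56 minutes layover in Miravel → 9:45 PM UTC.
Add 9 hours and 20 minutes leg 2 → 7:05 AM UTC (Jun 12).
Add 4 hours 39 minutes layover in Eucla → 11:44 AM UTC.
Add 7 hours and 48 minutes leg 3 → 7:32 PM UTC.
Greywater is UTC+7:00, so local arrival = 7:32 PM + 7:00 = 2:32 AM on Jun 13.

2:32 AM on June 13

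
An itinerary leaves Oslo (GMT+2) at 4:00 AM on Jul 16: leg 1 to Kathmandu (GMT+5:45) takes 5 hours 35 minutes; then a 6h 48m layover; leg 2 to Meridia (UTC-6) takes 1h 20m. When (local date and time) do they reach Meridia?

9:43 AM on July 16

Convert departure to UTC: 4:00 AM − 2:00 = 2:00 AM UTC on Jul 16.
Add 5 hours and 35 minutes leg 1 → 7:35 AM UTC.
Add 6 hours and 48 minutes layover in Kathmandu → 2:23 PM UTC.
Add 1 hour 20 minutes leg 2 → 3:43 PM UTC.
Meridia is UTC−6:00, so local arrival = 3:43 PM − 6:00 = 9:43 AM on Jul 16.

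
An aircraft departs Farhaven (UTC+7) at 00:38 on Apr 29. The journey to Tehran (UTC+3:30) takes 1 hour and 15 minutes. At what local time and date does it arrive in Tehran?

22:23 on April 28

Convert departure to UTC: 00:38 − 7:00 = 17:38 UTC on Apr 28.
Add 1 hour 15 minutes travel time → 18:53 UTC.
Tehran is UTC+3:30, so local arrival = 18:53 + 3:30 = 22:23 on Apr 28.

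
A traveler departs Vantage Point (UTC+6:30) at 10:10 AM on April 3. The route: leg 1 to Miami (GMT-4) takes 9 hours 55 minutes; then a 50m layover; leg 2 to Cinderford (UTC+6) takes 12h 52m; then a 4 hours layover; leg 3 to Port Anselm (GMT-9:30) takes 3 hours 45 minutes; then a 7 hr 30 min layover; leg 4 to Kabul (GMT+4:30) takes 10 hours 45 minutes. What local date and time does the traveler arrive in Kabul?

9:47 AM on April 5

Convert departure to UTC: 10:10 AM − 6:30 = 3:40 AM UTC on Apr 3.
Add 9 hours 55 minutes leg 1 → 1:35 PM UTC.
Add 50 minutes layover in Miami → 2:25 PM UTC.
Add 12 hours and 52 minutes leg 2 → 3:17 AM UTC (Apr 4).
Add 4 hours layover in Cinderford → 7:17 AM UTC.
Add 3 hours and 45 minutes leg 3 → 11:02 AM UTC.
Add 7 hours 30 minutes layover in Port Anselm → 6:32 PM UTC.
Add 10 hours and 45 minutes leg 4 → 5:17 AM UTC (Apr 5).
Kabul is UTC+4:30, so local arrival = 5:17 AM + 4:30 = 9:47 AM on Apr 5.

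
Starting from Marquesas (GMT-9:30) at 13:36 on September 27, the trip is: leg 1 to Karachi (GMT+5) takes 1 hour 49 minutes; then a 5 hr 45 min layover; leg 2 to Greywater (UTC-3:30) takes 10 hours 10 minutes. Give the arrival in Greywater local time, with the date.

13:20 on September 28

Convert departure to UTC: 13:36 + 9:30 = 23:06 UTC on Sep 27.
Add 1 hour and 49 minutes leg 1 → 00:55 UTC (Sep 28).
Add 5 hours and 45 minutes layover in Karachi → 06:40 UTC.
Add 10 hours and 10 minutes leg 2 → 16:50 UTC.
Greywater is UTC−3:30, so local arrival = 16:50 − 3:30 = 13:20 on Sep 28.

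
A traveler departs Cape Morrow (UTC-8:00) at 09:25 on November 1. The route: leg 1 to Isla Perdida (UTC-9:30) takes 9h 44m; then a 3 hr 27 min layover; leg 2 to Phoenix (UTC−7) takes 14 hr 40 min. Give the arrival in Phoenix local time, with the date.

14:16 on Nov 2

Convert departure to UTC: 09:25 + 8:00 = 17:25 UTC on Nov 1.
Add 9 hours and 44 minutes leg 1 → 03:09 UTC (Nov 2).
Add 3 hours 27 minutes layover in Isla Perdida → 06:36 UTC.
Add 14 hours 40 minutes leg 2 → 21:16 UTC.
Phoenix is UTC−7:00, so local arrival = 21:16 − 7:00 = 14:16 on Nov 2.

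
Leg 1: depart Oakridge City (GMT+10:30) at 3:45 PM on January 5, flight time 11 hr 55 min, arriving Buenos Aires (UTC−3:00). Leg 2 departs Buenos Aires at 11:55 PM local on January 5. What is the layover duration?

9 hours 45 minutes

Convert departure to UTC: 3:45 PM − 10:30 = 5:15 AM UTC on Jan 5.
Add 11 hours 55 minutes flight time → 5:10 PM UTC.
Buenos Aires is UTC−3:00, so local arrival = 5:10 PM − 3:00 = 2:10 PM on Jan 5.
Layover = 11:55 PM − 2:10 PM = 9 hours 45 minutes.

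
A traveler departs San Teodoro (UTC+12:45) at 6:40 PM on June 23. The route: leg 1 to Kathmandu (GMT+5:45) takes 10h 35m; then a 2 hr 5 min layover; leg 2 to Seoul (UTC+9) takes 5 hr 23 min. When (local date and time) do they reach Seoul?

8:58 AM on Jun 24

Convert departure to UTC: 6:40 PM − 12:45 = 5:55 AM UTC on Jun 23.
Add 10 hours 35 minutes leg 1 → 4:30 PM UTC.
Add 2 hours 5 minutes layover in Kathmandu → 6:35 PM UTC.
Add 5 hours 23 minutes leg 2 → 11:58 PM UTC.
Seoul is UTC+9:00, so local arrival = 11:58 PM + 9:00 = 8:58 AM on Jun 24.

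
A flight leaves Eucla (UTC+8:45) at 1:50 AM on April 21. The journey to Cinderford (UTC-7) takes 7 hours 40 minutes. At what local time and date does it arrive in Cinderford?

5:45 PM on April 20

Convert departure to UTC: 1:50 AM − 8:45 = 5:05 PM UTC on Apr 20.
Add 7 hours 40 minutes travel time → 12:45 AM UTC (Apr 21).
Cinderford is UTC−7:00, so local arrival = 12:45 AM − 7:00 = 5:45 PM on Apr 20.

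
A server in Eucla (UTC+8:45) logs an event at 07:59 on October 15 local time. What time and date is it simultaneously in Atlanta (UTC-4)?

In UTC: 07:59 − 8:45 = 23:14 on Oct 14.
Atlanta is UTC−4:00: 23:14 − 4:00 = 19:14 on Oct 14.

19:14 on Oct 14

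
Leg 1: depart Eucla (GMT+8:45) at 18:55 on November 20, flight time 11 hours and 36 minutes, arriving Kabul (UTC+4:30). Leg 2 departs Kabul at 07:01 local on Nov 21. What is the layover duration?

Convert departure to UTC: 18:55 − 8:45 = 10:10 UTC on Nov 20.
Add 11 hours and 36 minutes flight time → 21:46 UTC.
Kabul is UTC+4:30, so local arrival = 21:46 + 4:30 = 02:16 on Nov 21.
Layover = 07:01 − 02:16 = 4 hours 45 minutes.

4 hours 45 minutes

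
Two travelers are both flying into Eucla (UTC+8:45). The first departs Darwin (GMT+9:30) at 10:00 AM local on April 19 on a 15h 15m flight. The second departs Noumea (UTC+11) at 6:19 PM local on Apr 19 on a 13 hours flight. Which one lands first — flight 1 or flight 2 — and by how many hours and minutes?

the first, by 4 hours 34 minutes

Flight 1 in UTC: 10:00 AM − 9:30 = 12:30 AM on Apr 19.
+15 hours and 15 minutes → arrive 3:45 PM UTC on Apr 19.
Flight 2 in UTC: 6:19 PM − 11:00 = 7:19 AM on Apr 19.
+13 hours → arrive 8:19 PM UTC on Apr 19.
Flight 1 lands earlier by 4 hours 34 minutes.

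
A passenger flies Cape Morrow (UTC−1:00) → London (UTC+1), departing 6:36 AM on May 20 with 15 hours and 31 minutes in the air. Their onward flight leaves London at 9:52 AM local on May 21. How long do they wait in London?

9 hours 45 minutes

Convert departure to UTC: 6:36 AM + 1:00 = 7:36 AM UTC on May 20.
Add 15 hours and 31 minutes flight time → 11:07 PM UTC.
London is UTC+1:00, so local arrival = 11:07 PM + 1:00 = 12:07 AM on May 21.
Layover = 9:52 AM − 12:07 AM = 9 hours 45 minutes.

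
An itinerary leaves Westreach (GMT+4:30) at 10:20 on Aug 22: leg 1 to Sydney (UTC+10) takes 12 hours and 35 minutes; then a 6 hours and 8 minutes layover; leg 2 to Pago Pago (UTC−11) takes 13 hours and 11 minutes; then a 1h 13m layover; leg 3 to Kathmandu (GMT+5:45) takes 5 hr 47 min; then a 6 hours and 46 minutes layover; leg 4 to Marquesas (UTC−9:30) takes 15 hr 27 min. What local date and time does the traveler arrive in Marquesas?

09:27 on August 24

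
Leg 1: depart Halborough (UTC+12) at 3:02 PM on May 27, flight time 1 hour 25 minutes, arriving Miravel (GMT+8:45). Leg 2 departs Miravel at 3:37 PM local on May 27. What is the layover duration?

2 hours 25 minutes

Convert departure to UTC: 3:02 PM − 12:00 = 3:02 AM UTC on May 27.
Add 1 hour 25 minutes flight time → 4:27 AM UTC.
Miravel is UTC+8:45, so local arrival = 4:27 AM + 8:45 = 1:12 PM on May 27.
Layover = 3:37 PM − 1:12 PM = 2 hours 25 minutes.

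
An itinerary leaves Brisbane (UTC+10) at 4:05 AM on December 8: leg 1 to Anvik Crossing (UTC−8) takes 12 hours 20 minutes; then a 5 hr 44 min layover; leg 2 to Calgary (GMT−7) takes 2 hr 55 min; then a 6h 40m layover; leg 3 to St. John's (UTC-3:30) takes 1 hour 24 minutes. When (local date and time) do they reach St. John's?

7:38 PM on December 8

Convert departure to UTC: 4:05 AM − 10:00 = 6:05 PM UTC on Dec 7.
Add 12 hours 20 minutes leg 1 → 6:25 AM UTC (Dec 8).
Add 5 hours and 44 minutes layover in Anvik Crossing → 12:09 PM UTC.
Add 2 hours 55 minutes leg 2 → 3:04 PM UTC.
Add 6 hours and 40 minutes layover in Calgary → 9:44 PM UTC.
Add 1 hour and 24 minutes leg 3 → 11:08 PM UTC.
St. John's is UTC−3:30, so local arrival = 11:08 PM − 3:30 = 7:38 PM on Dec 8.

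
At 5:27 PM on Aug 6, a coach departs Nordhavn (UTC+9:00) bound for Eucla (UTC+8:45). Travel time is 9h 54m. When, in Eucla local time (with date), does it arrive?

3:06 AM on August 7

Convert departure to UTC: 5:27 PM − 9:00 = 8:27 AM UTC on Aug 6.
Add 9 hours 54 minutes travel time → 6:21 PM UTC.
Eucla is UTC+8:45, so local arrival = 6:21 PM + 8:45 = 3:06 AM on Aug 7.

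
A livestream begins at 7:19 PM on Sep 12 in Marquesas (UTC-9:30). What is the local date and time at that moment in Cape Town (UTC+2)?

Cape Town is 11:30 ahead of Marquesas.
Shift by the zone difference: 7:19 PM + 11:30 = 6:49 AM on Sep 13 in Cape Town.

6:49 AM on September 13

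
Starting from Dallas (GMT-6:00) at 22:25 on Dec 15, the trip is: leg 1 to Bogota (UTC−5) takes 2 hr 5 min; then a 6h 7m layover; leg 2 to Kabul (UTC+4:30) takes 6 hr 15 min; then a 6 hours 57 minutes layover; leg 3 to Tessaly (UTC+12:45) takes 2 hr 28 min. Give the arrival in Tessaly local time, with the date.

Convert departure to UTC: 22:25 + 6:00 = 04:25 UTC on Dec 16.
Add 2 hours 5 minutes leg 1 → 06:30 UTC.
Add 6 hours and 7 minutes layover in Bogota → 12:37 UTC.
Add 6 hours and 15 minutes leg 2 → 18:52 UTC.
Add 6 hours and 57 minutes layover in Kabul → 01:49 UTC (Dec 17).
Add 2 hours 28 minutes leg 3 → 04:17 UTC.
Tessaly is UTC+12:45, so local arrival = 04:17 + 12:45 = 17:02 on Dec 17.

17:02 on December 17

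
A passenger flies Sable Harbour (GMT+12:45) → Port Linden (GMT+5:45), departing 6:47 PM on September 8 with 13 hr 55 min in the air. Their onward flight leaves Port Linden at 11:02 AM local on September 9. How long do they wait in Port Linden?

9 hours 20 minutes

Convert departure to UTC: 6:47 PM − 12:45 = 6:02 AM UTC on Sep 8.
Add 13 hours and 55 minutes flight time → 7:57 PM UTC.
Port Linden is UTC+5:45, so local arrival = 7:57 PM + 5:45 = 1:42 AM on Sep 9.
Layover = 11:02 AM − 1:42 AM = 9 hours 20 minutes.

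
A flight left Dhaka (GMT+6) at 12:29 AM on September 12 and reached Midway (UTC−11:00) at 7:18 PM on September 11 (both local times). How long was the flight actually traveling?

11 hours 49 minutes

Departure in UTC: 12:29 AM − 6:00 = 6:29 PM on Sep 11.
Arrival in UTC: 7:18 PM + 11:00 = 6:18 AM on Sep 12.
Elapsed = 6:18 AM − 6:29 PM (+1 day) = 11 hours 49 minutes.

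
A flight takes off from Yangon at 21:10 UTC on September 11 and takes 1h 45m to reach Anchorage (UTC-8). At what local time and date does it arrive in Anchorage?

14:55 on September 11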